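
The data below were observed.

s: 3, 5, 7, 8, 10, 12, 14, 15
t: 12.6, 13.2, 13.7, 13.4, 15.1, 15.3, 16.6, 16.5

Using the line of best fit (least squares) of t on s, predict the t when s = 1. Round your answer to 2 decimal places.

11.66

n = 8, Σx = 74, Σy = 116.4, Σxy = 1121.4, Σx² = 812
Sxx = Σx² − (Σx)²/n = 812 − 684.5 = 127.5
Sxy = Σxy − (Σx)(Σy)/n = 1121.4 − 1076.7 = 44.7
b = Sxy/Sxx = 44.7/127.5 = 0.350588
a = ȳ − b·x̄ = 14.55 − 0.350588·9.25 = 11.307059
ŷ(1) = a + b·1 = 11.307059 + 0.350588·1 = 11.657647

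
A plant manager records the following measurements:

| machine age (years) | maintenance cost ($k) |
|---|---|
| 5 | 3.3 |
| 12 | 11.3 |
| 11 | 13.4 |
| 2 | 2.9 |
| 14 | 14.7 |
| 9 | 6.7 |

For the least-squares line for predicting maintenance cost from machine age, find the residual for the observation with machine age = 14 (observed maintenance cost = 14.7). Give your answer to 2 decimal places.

0.49

n = 6, Σx = 53, Σy = 52.3, Σxy = 571.4, Σx² = 571
Sxx = Σx² − (Σx)²/n = 571 − 468.166667 = 102.833333
Sxy = Σxy − (Σx)(Σy)/n = 571.4 − 461.983333 = 109.416667
b = Sxy/Sxx = 109.416667/102.833333 = 1.064019
a = ȳ − b·x̄ = 8.716667 − 1.064019·8.833333 = -0.682172
ŷ(14) = -0.682172 + 1.064019·14 = 14.214100
residual = y − ŷ = 14.7 − 14.214100 = 0.485900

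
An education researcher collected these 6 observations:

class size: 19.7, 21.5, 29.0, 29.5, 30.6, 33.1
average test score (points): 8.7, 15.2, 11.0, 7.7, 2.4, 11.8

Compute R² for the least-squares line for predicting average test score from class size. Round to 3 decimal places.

0.109

n = 6, Σx = 163.4, Σy = 56.8, Σxy = 1508.36, Σx² = 4593.56, Σy² = 632.02
Sxx = Σx² − (Σx)²/n = 4593.56 − 4449.926667 = 143.633333
Sxy = Σxy − (Σx)(Σy)/n = 1508.36 − 1546.853333 = -38.493333
Syy = Σy² − (Σy)²/n = 632.02 − 537.706667 = 94.313333
R² = Sxy²/(Sxx·Syy) = (-38.493333)²/(143.633333·94.313333) = 0.109381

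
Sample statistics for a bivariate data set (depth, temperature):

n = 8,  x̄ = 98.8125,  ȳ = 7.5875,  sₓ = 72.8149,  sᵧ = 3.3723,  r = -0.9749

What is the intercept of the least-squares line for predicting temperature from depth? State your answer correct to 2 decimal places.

b = r · sᵧ/sₓ = -0.9749 · 3.3723/72.8149 = -0.045151
a = ȳ − b·x̄ = 7.5875 − (-0.045151)·98.8125 = 12.048969

12.05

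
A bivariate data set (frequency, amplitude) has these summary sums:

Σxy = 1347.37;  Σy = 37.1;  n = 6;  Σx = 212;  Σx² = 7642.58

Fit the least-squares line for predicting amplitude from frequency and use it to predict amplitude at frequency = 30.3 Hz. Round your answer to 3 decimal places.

4.974

Sxx = Σx² − (Σx)²/n = 7642.58 − 7490.666667 = 151.913333
Sxy = Σxy − (Σx)(Σy)/n = 1347.37 − 1310.866667 = 36.503333
b = Sxy/Sxx = 36.503333/151.913333 = 0.240291
a = ȳ − b·x̄ = 6.183333 − 0.240291·35.333333 = -2.306932
ŷ(30.3) = a + b·30.3 = -2.306932 + 0.240291·30.3 = 4.973871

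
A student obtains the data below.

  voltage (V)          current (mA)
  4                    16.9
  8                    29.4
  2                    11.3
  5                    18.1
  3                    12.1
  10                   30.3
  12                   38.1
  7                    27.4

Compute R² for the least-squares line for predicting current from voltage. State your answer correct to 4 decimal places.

n = 8, Σx = 51, Σy = 183.6, Σxy = 1404.2, Σx² = 411, Σy² = 4872.14
Sxx = Σx² − (Σx)²/n = 411 − 325.125 = 85.875
Sxy = Σxy − (Σx)(Σy)/n = 1404.2 − 1170.45 = 233.75
Syy = Σy² − (Σy)²/n = 4872.14 − 4213.62 = 658.52
R² = Sxy²/(Sxx·Syy) = (233.75)²/(85.875·658.52) = 0.966201

0.9662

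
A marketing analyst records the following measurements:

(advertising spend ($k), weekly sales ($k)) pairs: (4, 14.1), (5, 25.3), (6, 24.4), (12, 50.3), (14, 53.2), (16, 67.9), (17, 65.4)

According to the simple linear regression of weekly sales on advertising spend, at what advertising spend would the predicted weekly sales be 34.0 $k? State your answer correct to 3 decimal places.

n = 7, Σx = 74, Σy = 300.6, Σxy = 3875.9, Σx² = 962
Sxx = Σx² − (Σx)²/n = 962 − 782.285714 = 179.714286
Sxy = Σxy − (Σx)(Σy)/n = 3875.9 − 3177.771429 = 698.128571
b = Sxy/Sxx = 698.128571/179.714286 = 3.884658
a = ȳ − b·x̄ = 42.942857 − 3.884658·10.571429 = 1.876471
Set a + b·x = 34.0: x = (34.0 − 1.876471) / 3.884658 = 8.269332

8.269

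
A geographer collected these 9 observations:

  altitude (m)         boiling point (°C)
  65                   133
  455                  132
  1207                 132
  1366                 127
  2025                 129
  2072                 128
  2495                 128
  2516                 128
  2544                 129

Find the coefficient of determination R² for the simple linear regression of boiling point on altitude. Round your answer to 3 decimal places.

n = 9, Σx = 14745, Σy = 1166, Σxy = 1897536, Σx² = 30955081, Σy² = 151100
Sxx = Σx² − (Σx)²/n = 30955081 − 24157225 = 6797856
Sxy = Σxy − (Σx)(Σy)/n = 1897536 − 1910296.666667 = -12760.666667
Syy = Σy² − (Σy)²/n = 151100 − 151061.777778 = 38.222222
R² = Sxy²/(Sxx·Syy) = (-12760.666667)²/(6797856·38.222222) = 0.626699

0.627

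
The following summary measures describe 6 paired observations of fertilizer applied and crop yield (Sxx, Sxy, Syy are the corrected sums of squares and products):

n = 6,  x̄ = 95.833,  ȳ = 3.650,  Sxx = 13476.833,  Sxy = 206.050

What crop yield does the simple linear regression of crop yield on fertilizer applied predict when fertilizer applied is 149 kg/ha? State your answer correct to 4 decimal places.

4.4629

b = Sxy/Sxx = 206.05/13476.833 = 0.015289
a = ȳ − b·x̄ = 3.65 − 0.015289·95.833 = 2.184790
ŷ(149) = a + b·149 = 2.184790 + 0.015289·149 = 4.462881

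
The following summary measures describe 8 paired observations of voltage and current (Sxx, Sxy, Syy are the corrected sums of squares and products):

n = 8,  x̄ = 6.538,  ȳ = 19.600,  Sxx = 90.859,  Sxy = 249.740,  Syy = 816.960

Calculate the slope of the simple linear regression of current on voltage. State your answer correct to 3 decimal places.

b = Sxy/Sxx = 249.74/90.859 = 2.748655

2.749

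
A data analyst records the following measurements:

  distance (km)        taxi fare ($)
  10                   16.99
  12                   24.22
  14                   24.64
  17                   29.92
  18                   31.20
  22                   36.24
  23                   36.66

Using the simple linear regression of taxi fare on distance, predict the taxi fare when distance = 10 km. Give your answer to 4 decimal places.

19.2217

n = 7, Σx = 116, Σy = 199.87, Σxy = 3516.2, Σx² = 2066
Sxx = Σx² − (Σx)²/n = 2066 − 1922.285714 = 143.714286
Sxy = Σxy − (Σx)(Σy)/n = 3516.2 − 3312.131429 = 204.068571
b = Sxy/Sxx = 204.068571/143.714286 = 1.419960
a = ȳ − b·x̄ = 28.552857 − 1.419960·16.571429 = 5.022087
ŷ(10) = a + b·10 = 5.022087 + 1.419960·10 = 19.221690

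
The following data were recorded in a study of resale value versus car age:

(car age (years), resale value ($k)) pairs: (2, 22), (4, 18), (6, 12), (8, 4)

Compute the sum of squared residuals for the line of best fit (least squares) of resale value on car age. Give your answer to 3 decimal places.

4.000

n = 4, Σx = 20, Σy = 56, Σxy = 220, Σx² = 120, Σy² = 968
Sxx = Σx² − (Σx)²/n = 120 − 100 = 20
Sxy = Σxy − (Σx)(Σy)/n = 220 − 280 = -60
Syy = Σy² − (Σy)²/n = 968 − 784 = 184
b = Sxy/Sxx = -60/20 = -3
SSE = Syy − b·Sxy = 184 − (-3)·(-60) = 4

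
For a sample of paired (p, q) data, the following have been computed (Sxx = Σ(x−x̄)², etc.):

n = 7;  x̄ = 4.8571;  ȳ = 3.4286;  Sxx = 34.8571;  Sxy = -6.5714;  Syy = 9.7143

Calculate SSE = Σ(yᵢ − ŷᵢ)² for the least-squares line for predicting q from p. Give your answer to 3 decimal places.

b = Sxy/Sxx = -6.5714/34.8571 = -0.188524
SSE = Syy − b·Sxy = 9.7143 − (-0.188524)·(-6.5714) = 8.475433

8.475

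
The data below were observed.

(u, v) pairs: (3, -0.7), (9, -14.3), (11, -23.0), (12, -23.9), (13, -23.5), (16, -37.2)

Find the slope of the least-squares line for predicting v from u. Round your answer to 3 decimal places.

-2.708

n = 6, Σx = 64, Σy = -122.6, Σxy = -1571.3, Σx² = 780
Sxx = Σx² − (Σx)²/n = 780 − 682.666667 = 97.333333
Sxy = Σxy − (Σx)(Σy)/n = -1571.3 − (-1307.733333) = -263.566667
b = Sxy/Sxx = -263.566667/97.333333 = -2.707877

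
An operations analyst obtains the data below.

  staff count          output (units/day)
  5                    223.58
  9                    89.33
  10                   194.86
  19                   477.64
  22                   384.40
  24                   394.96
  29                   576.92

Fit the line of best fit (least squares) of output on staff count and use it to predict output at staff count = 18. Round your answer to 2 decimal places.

n = 7, Σx = 118, Σy = 2341.69, Σxy = 47612.15, Σx² = 2468
Sxx = Σx² − (Σx)²/n = 2468 − 1989.142857 = 478.857143
Sxy = Σxy − (Σx)(Σy)/n = 47612.15 − 39474.202857 = 8137.947143
b = Sxy/Sxx = 8137.947143/478.857143 = 16.994520
a = ȳ − b·x̄ = 334.527143 − 16.994520·16.857143 = 48.048097
ŷ(18) = a + b·18 = 48.048097 + 16.994520·18 = 353.949451

353.95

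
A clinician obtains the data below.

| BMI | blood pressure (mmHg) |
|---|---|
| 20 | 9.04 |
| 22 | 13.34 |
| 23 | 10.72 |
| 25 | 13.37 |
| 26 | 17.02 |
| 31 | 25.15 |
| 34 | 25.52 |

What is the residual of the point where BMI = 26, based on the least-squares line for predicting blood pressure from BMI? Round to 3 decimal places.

0.529

n = 7, Σx = 181, Σy = 114.16, Σxy = 3144.94, Σx² = 4831
Sxx = Σx² − (Σx)²/n = 4831 − 4680.142857 = 150.857143
Sxy = Σxy − (Σx)(Σy)/n = 3144.94 − 2951.851429 = 193.088571
b = Sxy/Sxx = 193.088571/150.857143 = 1.279943
a = ȳ − b·x̄ = 16.308571 − 1.279943·25.857143 = -16.787102
ŷ(26) = -16.787102 + 1.279943·26 = 16.491420
residual = y − ŷ = 17.02 − 16.491420 = 0.528580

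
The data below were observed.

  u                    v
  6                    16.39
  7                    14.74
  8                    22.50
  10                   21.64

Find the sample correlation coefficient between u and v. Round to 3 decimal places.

0.743

n = 4, Σx = 31, Σy = 75.27, Σxy = 597.92, Σx² = 249, Σy² = 1460.4393
Sxx = Σx² − (Σx)²/n = 249 − 240.25 = 8.75
Sxy = Σxy − (Σx)(Σy)/n = 597.92 − 583.3425 = 14.5775
Syy = Σy² − (Σy)²/n = 1460.4393 − 1416.393225 = 44.046075
r = Sxy/√(Sxx·Syy) = 14.5775/√(385.403156) = 14.5775/19.631688 = 0.742550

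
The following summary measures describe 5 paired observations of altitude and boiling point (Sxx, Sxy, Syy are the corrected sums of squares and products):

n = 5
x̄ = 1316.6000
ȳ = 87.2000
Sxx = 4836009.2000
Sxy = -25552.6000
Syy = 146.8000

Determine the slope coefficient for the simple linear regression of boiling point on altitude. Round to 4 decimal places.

b = Sxy/Sxx = -25552.6/4836009.2 = -0.005284

-0.0053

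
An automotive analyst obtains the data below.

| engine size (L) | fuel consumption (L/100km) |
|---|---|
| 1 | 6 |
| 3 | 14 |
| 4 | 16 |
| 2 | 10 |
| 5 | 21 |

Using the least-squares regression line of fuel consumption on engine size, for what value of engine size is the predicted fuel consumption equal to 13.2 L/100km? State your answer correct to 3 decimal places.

n = 5, Σx = 15, Σy = 67, Σxy = 237, Σx² = 55
Sxx = Σx² − (Σx)²/n = 55 − 45 = 10
Sxy = Σxy − (Σx)(Σy)/n = 237 − 201 = 36
b = Sxy/Sxx = 36/10 = 3.6
a = ȳ − b·x̄ = 13.4 − 3.6·3 = 2.6
Set a + b·x = 13.2: x = (13.2 − 2.6) / 3.6 = 2.944444

2.944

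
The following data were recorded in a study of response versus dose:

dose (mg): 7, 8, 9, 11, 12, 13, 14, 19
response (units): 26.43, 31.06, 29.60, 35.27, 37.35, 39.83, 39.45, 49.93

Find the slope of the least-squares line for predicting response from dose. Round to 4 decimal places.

1.8881

n = 8, Σx = 93, Σy = 288.92, Σxy = 3554.82, Σx² = 1185
Sxx = Σx² − (Σx)²/n = 1185 − 1081.125 = 103.875
Sxy = Σxy − (Σx)(Σy)/n = 3554.82 − 3358.695 = 196.125
b = Sxy/Sxx = 196.125/103.875 = 1.888087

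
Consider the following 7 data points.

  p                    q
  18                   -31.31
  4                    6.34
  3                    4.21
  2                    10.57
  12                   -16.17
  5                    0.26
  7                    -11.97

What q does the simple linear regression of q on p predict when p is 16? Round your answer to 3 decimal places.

n = 7, Σx = 51, Σy = -38.07, Σxy = -780.98, Σx² = 571
Sxx = Σx² − (Σx)²/n = 571 − 371.571429 = 199.428571
Sxy = Σxy − (Σx)(Σy)/n = -780.98 − (-277.367143) = -503.612857
b = Sxy/Sxx = -503.612857/199.428571 = -2.525279
a = ȳ − b·x̄ = -5.438571 − (-2.525279)·7.285714 = 12.959893
ŷ(16) = a + b·16 = 12.959893 + (-2.525279)·16 = -27.444577

-27.445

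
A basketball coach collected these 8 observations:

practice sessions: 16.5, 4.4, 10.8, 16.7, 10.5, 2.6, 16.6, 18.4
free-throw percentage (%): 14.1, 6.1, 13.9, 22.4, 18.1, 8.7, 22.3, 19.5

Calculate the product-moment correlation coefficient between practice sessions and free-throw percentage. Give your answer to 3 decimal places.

0.849

n = 8, Σx = 96.5, Σy = 125.1, Σxy = 1725.34, Σx² = 1418.27, Σy² = 2211.83
Sxx = Σx² − (Σx)²/n = 1418.27 − 1164.03125 = 254.23875
Sxy = Σxy − (Σx)(Σy)/n = 1725.34 − 1509.01875 = 216.32125
Syy = Σy² − (Σy)²/n = 2211.83 − 1956.25125 = 255.57875
r = Sxy/√(Sxx·Syy) = 216.32125/√(64978.021927) = 216.32125/254.907869 = 0.848625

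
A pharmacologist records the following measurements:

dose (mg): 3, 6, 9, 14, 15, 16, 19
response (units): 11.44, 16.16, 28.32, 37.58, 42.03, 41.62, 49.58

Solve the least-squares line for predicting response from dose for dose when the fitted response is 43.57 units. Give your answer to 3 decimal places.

16.312

n = 7, Σx = 82, Σy = 226.73, Σxy = 3150.67, Σx² = 1164
Sxx = Σx² − (Σx)²/n = 1164 − 960.571429 = 203.428571
Sxy = Σxy − (Σx)(Σy)/n = 3150.67 − 2655.98 = 494.69
b = Sxy/Sxx = 494.69/203.428571 = 2.431763
a = ȳ − b·x̄ = 32.39 − 2.431763·11.714286 = 3.903638
Set a + b·x = 43.57: x = (43.57 − 3.903638) / 2.431763 = 16.311774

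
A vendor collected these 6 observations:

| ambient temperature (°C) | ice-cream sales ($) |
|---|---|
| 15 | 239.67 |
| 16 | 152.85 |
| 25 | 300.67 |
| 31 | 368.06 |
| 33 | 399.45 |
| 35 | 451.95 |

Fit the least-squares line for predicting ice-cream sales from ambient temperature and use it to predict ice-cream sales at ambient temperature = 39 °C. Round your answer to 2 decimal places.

n = 6, Σx = 155, Σy = 1912.65, Σxy = 53967.36, Σx² = 4381
Sxx = Σx² − (Σx)²/n = 4381 − 4004.166667 = 376.833333
Sxy = Σxy − (Σx)(Σy)/n = 53967.36 − 49410.125 = 4557.235
b = Sxy/Sxx = 4557.235/376.833333 = 12.093503
a = ȳ − b·x̄ = 318.775 − 12.093503·25.833333 = 6.359509
ŷ(39) = a + b·39 = 6.359509 + 12.093503·39 = 478.006121

478.01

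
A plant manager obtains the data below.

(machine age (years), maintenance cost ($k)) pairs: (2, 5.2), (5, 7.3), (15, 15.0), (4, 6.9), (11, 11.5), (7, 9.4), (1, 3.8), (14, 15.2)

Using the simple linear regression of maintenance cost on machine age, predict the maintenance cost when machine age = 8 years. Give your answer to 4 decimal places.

9.7842

n = 8, Σx = 59, Σy = 74.3, Σxy = 708.4, Σx² = 637
Sxx = Σx² − (Σx)²/n = 637 − 435.125 = 201.875
Sxy = Σxy − (Σx)(Σy)/n = 708.4 − 547.9625 = 160.4375
b = Sxy/Sxx = 160.4375/201.875 = 0.794737
a = ȳ − b·x̄ = 9.2875 − 0.794737·7.375 = 3.426316
ŷ(8) = a + b·8 = 3.426316 + 0.794737·8 = 9.784211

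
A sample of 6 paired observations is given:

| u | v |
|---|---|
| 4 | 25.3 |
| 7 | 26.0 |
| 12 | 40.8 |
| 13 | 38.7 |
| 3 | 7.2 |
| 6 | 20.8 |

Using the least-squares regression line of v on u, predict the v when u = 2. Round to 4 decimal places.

n = 6, Σx = 45, Σy = 158.8, Σxy = 1422.3, Σx² = 423
Sxx = Σx² − (Σx)²/n = 423 − 337.5 = 85.5
Sxy = Σxy − (Σx)(Σy)/n = 1422.3 − 1191 = 231.3
b = Sxy/Sxx = 231.3/85.5 = 2.705263
a = ȳ − b·x̄ = 26.466667 − 2.705263·7.5 = 6.177193
ŷ(2) = a + b·2 = 6.177193 + 2.705263·2 = 11.587719

11.5877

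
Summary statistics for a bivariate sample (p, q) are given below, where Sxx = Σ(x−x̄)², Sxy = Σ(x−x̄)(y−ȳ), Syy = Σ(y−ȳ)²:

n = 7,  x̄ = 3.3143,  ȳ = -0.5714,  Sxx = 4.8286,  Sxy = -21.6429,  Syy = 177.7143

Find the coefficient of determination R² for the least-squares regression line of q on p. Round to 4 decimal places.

0.5459

R² = Sxy²/(Sxx·Syy) = (-21.6429)²/(4.8286·177.7143) = 0.545868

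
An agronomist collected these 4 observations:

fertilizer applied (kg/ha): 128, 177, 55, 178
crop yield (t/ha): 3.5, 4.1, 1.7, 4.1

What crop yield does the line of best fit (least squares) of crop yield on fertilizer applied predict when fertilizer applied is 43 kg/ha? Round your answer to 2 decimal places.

n = 4, Σx = 538, Σy = 13.4, Σxy = 1997, Σx² = 82422
Sxx = Σx² − (Σx)²/n = 82422 − 72361 = 10061
Sxy = Σxy − (Σx)(Σy)/n = 1997 − 1802.3 = 194.7
b = Sxy/Sxx = 194.7/10061 = 0.019352
a = ȳ − b·x̄ = 3.35 − 0.019352·134.5 = 0.747162
ŷ(43) = a + b·43 = 0.747162 + 0.019352·43 = 1.579296

1.58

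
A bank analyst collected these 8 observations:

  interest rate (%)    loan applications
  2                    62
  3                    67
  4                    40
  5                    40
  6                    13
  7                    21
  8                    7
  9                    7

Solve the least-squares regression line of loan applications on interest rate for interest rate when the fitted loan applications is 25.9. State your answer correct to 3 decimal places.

n = 8, Σx = 44, Σy = 257, Σxy = 1029, Σx² = 284
Sxx = Σx² − (Σx)²/n = 284 − 242 = 42
Sxy = Σxy − (Σx)(Σy)/n = 1029 − 1413.5 = -384.5
b = Sxy/Sxx = -384.5/42 = -9.154762
a = ȳ − b·x̄ = 32.125 − (-9.154762)·5.5 = 82.476190
Set a + b·x = 25.9: x = (25.9 − 82.476190) / (-9.154762) = 6.179974

6.180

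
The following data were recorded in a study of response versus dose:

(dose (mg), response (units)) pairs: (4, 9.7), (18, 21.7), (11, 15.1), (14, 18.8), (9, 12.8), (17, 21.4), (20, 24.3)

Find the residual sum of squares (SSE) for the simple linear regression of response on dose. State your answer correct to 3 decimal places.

n = 7, Σx = 93, Σy = 123.8, Σxy = 1823.7, Σx² = 1427, Σy² = 2358.72
Sxx = Σx² − (Σx)²/n = 1427 − 1235.571429 = 191.428571
Sxy = Σxy − (Σx)(Σy)/n = 1823.7 − 1644.771429 = 178.928571
Syy = Σy² − (Σy)²/n = 2358.72 − 2189.491429 = 169.228571
b = Sxy/Sxx = 178.928571/191.428571 = 0.934701
SSE = Syy − b·Sxy = 169.228571 − 0.934701·178.928571 = 1.983769

1.984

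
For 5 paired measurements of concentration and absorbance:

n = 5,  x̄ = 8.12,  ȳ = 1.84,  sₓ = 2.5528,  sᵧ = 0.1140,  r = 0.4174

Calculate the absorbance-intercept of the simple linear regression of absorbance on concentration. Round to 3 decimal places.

b = r · sᵧ/sₓ = 0.4174 · 0.114/2.5528 = 0.018640
a = ȳ − b·x̄ = 1.84 − 0.018640·8.12 = 1.688645

1.689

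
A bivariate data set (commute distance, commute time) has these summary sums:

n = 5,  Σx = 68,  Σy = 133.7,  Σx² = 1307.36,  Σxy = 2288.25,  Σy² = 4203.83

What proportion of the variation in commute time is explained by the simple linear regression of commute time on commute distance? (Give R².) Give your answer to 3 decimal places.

0.918

Sxx = Σx² − (Σx)²/n = 1307.36 − 924.8 = 382.56
Sxy = Σxy − (Σx)(Σy)/n = 2288.25 − 1818.32 = 469.93
Syy = Σy² − (Σy)²/n = 4203.83 − 3575.138 = 628.692
R² = Sxy²/(Sxx·Syy) = (469.93)²/(382.56·628.692) = 0.918182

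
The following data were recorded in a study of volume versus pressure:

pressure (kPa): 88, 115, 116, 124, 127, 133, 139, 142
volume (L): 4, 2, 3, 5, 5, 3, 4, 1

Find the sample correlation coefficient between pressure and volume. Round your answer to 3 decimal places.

-0.230

n = 8, Σx = 984, Σy = 27, Σxy = 3282, Σx² = 123104, Σy² = 105
Sxx = Σx² − (Σx)²/n = 123104 − 121032 = 2072
Sxy = Σxy − (Σx)(Σy)/n = 3282 − 3321 = -39
Syy = Σy² − (Σy)²/n = 105 − 91.125 = 13.875
r = Sxy/√(Sxx·Syy) = -39/√(28749) = -39/169.555301 = -0.230013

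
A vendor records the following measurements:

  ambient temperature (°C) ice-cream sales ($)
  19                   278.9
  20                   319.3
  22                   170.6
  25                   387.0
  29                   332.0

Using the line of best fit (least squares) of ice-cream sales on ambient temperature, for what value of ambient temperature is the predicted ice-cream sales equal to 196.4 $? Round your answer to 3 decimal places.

n = 5, Σx = 115, Σy = 1487.8, Σxy = 34741.3, Σx² = 2711
Sxx = Σx² − (Σx)²/n = 2711 − 2645 = 66
Sxy = Σxy − (Σx)(Σy)/n = 34741.3 − 34219.4 = 521.9
b = Sxy/Sxx = 521.9/66 = 7.907576
a = ȳ − b·x̄ = 297.56 − 7.907576·23 = 115.685758
Set a + b·x = 196.4: x = (196.4 − 115.685758) / 7.907576 = 10.207204

10.207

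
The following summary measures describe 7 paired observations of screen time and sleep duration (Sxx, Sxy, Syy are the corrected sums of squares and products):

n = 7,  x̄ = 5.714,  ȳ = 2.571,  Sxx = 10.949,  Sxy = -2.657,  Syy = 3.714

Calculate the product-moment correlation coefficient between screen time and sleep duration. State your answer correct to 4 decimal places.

r = Sxy/√(Sxx·Syy) = -2.657/√(40.664586) = -2.657/6.376879 = -0.416662

-0.4167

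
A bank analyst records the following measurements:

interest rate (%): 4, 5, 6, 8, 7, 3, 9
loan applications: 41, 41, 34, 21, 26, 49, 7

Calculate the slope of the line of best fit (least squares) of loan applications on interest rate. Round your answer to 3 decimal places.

-6.464

n = 7, Σx = 42, Σy = 219, Σxy = 1133, Σx² = 280
Sxx = Σx² − (Σx)²/n = 280 − 252 = 28
Sxy = Σxy − (Σx)(Σy)/n = 1133 − 1314 = -181
b = Sxy/Sxx = -181/28 = -6.464286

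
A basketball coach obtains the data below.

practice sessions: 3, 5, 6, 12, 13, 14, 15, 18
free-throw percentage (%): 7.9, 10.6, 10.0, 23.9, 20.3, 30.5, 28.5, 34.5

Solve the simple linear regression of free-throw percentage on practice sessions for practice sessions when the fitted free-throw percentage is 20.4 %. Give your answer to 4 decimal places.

10.5472

n = 8, Σx = 86, Σy = 166.2, Σxy = 2162.9, Σx² = 1128
Sxx = Σx² − (Σx)²/n = 1128 − 924.5 = 203.5
Sxy = Σxy − (Σx)(Σy)/n = 2162.9 − 1786.65 = 376.25
b = Sxy/Sxx = 376.25/203.5 = 1.848894
a = ȳ − b·x̄ = 20.775 − 1.848894·10.75 = 0.899386
Set a + b·x = 20.4: x = (20.4 − 0.899386) / 1.848894 = 10.547176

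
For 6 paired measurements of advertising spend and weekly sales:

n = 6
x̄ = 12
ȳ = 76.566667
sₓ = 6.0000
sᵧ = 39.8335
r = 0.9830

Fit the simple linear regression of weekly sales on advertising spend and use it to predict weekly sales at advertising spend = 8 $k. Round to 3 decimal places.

b = r · sᵧ/sₓ = 0.983 · 39.8335/6 = 6.526055
a = ȳ − b·x̄ = 76.566667 − 6.526055·12 = -1.745994
ŷ(8) = a + b·8 = -1.745994 + 6.526055·8 = 50.462447

50.462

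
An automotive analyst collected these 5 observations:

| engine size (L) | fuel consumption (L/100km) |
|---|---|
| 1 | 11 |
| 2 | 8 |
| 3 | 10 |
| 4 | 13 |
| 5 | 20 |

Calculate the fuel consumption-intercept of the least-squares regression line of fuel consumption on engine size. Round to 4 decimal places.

n = 5, Σx = 15, Σy = 62, Σxy = 209, Σx² = 55
Sxx = Σx² − (Σx)²/n = 55 − 45 = 10
Sxy = Σxy − (Σx)(Σy)/n = 209 − 186 = 23
b = Sxy/Sxx = 23/10 = 2.3
a = ȳ − b·x̄ = 12.4 − 2.3·3 = 5.5

5.5000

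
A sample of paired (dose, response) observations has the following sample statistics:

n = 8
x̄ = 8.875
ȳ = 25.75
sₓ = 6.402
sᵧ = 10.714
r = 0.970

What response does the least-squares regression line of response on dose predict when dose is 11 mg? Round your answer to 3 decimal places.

b = r · sᵧ/sₓ = 0.97 · 10.714/6.402 = 1.623333
a = ȳ − b·x̄ = 25.75 − 1.623333·8.875 = 11.342917
ŷ(11) = a + b·11 = 11.342917 + 1.623333·11 = 29.199583

29.200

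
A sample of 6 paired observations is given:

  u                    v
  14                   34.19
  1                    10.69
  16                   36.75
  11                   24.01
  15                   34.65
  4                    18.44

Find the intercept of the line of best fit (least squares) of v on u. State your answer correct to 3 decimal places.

n = 6, Σx = 61, Σy = 158.73, Σxy = 1934.97, Σx² = 815
Sxx = Σx² − (Σx)²/n = 815 − 620.166667 = 194.833333
Sxy = Σxy − (Σx)(Σy)/n = 1934.97 − 1613.755 = 321.215
b = Sxy/Sxx = 321.215/194.833333 = 1.648666
a = ȳ − b·x̄ = 26.455 − 1.648666·10.166667 = 9.693567

9.694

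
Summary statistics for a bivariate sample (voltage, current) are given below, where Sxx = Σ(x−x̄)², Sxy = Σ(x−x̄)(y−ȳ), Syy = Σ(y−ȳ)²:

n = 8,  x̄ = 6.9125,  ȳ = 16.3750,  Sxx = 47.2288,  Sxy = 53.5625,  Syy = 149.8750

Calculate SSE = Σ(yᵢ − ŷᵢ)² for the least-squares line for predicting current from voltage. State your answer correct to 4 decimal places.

b = Sxy/Sxx = 53.5625/47.2288 = 1.134107
SSE = Syy − b·Sxy = 149.875 − 1.134107·53.5625 = 89.129408

89.1294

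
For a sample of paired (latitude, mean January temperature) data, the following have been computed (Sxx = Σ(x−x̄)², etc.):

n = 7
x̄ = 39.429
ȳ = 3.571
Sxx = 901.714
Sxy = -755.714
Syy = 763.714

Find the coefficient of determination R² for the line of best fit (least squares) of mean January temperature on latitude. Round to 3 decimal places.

0.829

R² = Sxy²/(Sxx·Syy) = (-755.714)²/(901.714·763.714) = 0.829307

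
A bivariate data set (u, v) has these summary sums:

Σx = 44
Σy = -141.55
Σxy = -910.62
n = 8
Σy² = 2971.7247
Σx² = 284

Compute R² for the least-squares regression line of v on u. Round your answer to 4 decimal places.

Sxx = Σx² − (Σx)²/n = 284 − 242 = 42
Sxy = Σxy − (Σx)(Σy)/n = -910.62 − (-778.525) = -132.095
Syy = Σy² − (Σy)²/n = 2971.7247 − 2504.550313 = 467.174388
R² = Sxy²/(Sxx·Syy) = (-132.095)²/(42·467.174388) = 0.889292

0.8893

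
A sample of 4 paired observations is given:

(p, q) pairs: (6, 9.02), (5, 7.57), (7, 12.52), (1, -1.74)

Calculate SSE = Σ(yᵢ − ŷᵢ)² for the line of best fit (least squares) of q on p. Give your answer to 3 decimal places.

0.763

n = 4, Σx = 19, Σy = 27.37, Σxy = 177.87, Σx² = 111, Σy² = 298.4433
Sxx = Σx² − (Σx)²/n = 111 − 90.25 = 20.75
Sxy = Σxy − (Σx)(Σy)/n = 177.87 − 130.0075 = 47.8625
Syy = Σy² − (Σy)²/n = 298.4433 − 187.279225 = 111.164075
b = Sxy/Sxx = 47.8625/20.75 = 2.306627
SSE = Syy − b·Sxy = 111.164075 − 2.306627·47.8625 = 0.763164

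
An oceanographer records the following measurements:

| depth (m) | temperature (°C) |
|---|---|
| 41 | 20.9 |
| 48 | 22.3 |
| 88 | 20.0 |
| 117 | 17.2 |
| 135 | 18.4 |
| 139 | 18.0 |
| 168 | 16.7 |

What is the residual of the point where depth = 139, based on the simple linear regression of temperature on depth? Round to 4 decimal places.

n = 7, Σx = 736, Σy = 133.5, Σxy = 13491.3, Σx² = 91188
Sxx = Σx² − (Σx)²/n = 91188 − 77385.142857 = 13802.857143
Sxy = Σxy − (Σx)(Σy)/n = 13491.3 − 14036.571429 = -545.271429
b = Sxy/Sxx = -545.271429/13802.857143 = -0.039504
a = ȳ − b·x̄ = 19.071429 − (-0.039504)·105.142857 = 23.225018
ŷ(139) = 23.225018 + (-0.039504)·139 = 17.733928
residual = y − ŷ = 18.0 − 17.733928 = 0.266072

0.2661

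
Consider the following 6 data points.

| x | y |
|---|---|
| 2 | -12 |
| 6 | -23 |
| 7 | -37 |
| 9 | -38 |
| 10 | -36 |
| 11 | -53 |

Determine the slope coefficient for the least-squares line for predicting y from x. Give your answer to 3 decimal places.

-3.991

n = 6, Σx = 45, Σy = -199, Σxy = -1706, Σx² = 391
Sxx = Σx² − (Σx)²/n = 391 − 337.5 = 53.5
Sxy = Σxy − (Σx)(Σy)/n = -1706 − (-1492.5) = -213.5
b = Sxy/Sxx = -213.5/53.5 = -3.990654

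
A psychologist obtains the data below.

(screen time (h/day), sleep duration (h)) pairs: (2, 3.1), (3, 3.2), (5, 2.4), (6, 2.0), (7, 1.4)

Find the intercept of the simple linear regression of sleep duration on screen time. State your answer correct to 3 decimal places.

4.041

n = 5, Σx = 23, Σy = 12.1, Σxy = 49.6, Σx² = 123
Sxx = Σx² − (Σx)²/n = 123 − 105.8 = 17.2
Sxy = Σxy − (Σx)(Σy)/n = 49.6 − 55.66 = -6.06
b = Sxy/Sxx = -6.06/17.2 = -0.352326
a = ȳ − b·x̄ = 2.42 − (-0.352326)·4.6 = 4.040698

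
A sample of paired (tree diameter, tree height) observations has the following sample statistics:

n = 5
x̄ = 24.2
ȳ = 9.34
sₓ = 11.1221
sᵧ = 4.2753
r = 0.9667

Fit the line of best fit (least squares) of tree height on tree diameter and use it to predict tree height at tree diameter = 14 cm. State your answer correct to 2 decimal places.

b = r · sᵧ/sₓ = 0.9667 · 4.2753/11.1221 = 0.371596
a = ȳ − b·x̄ = 9.34 − 0.371596·24.2 = 0.347367
ŷ(14) = a + b·14 = 0.347367 + 0.371596·14 = 5.549717

5.55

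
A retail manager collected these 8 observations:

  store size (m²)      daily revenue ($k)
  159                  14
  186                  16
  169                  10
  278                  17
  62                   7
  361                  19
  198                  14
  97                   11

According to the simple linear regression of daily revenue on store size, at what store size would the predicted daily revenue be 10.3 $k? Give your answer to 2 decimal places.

102.85

n = 8, Σx = 1510, Σy = 108, Σxy = 22750, Σx² = 348500
Sxx = Σx² − (Σx)²/n = 348500 − 285012.5 = 63487.5
Sxy = Σxy − (Σx)(Σy)/n = 22750 − 20385 = 2365
b = Sxy/Sxx = 2365/63487.5 = 0.037251
a = ȳ − b·x̄ = 13.5 − 0.037251·188.75 = 6.468793
Set a + b·x = 10.3: x = (10.3 − 6.468793) / 0.037251 = 102.847252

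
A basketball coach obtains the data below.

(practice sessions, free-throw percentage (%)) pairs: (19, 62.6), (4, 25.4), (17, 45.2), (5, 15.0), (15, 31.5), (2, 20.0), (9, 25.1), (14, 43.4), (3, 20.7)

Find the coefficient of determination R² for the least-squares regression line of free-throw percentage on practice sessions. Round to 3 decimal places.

n = 9, Σx = 88, Σy = 288.9, Σxy = 3542.5, Σx² = 1206, Σy² = 11166.27
Sxx = Σx² − (Σx)²/n = 1206 − 860.444444 = 345.555556
Sxy = Σxy − (Σx)(Σy)/n = 3542.5 − 2824.8 = 717.7
Syy = Σy² − (Σy)²/n = 11166.27 − 9273.69 = 1892.58
R² = Sxy²/(Sxx·Syy) = (717.7)²/(345.555556·1892.58) = 0.787615

0.788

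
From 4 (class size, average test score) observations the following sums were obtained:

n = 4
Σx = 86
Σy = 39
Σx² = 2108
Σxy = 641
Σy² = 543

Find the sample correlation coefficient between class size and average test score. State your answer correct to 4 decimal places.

Sxx = Σx² − (Σx)²/n = 2108 − 1849 = 259
Sxy = Σxy − (Σx)(Σy)/n = 641 − 838.5 = -197.5
Syy = Σy² − (Σy)²/n = 543 − 380.25 = 162.75
r = Sxy/√(Sxx·Syy) = -197.5/√(42152.25) = -197.5/205.310131 = -0.961959

-0.9620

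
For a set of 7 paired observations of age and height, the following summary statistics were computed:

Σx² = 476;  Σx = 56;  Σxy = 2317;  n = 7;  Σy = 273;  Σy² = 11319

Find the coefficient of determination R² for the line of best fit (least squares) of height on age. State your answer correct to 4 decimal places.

Sxx = Σx² − (Σx)²/n = 476 − 448 = 28
Sxy = Σxy − (Σx)(Σy)/n = 2317 − 2184 = 133
Syy = Σy² − (Σy)²/n = 11319 − 10647 = 672
R² = Sxy²/(Sxx·Syy) = (133)²/(28·672) = 0.940104

0.9401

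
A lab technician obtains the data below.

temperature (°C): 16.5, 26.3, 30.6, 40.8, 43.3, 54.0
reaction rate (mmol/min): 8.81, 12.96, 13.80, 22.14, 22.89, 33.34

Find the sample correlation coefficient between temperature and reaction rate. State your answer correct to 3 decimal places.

n = 6, Σx = 211.5, Σy = 113.94, Σxy = 4603.302, Σx² = 8355.83, Σy² = 2561.705
Sxx = Σx² − (Σx)²/n = 8355.83 − 7455.375 = 900.455
Sxy = Σxy − (Σx)(Σy)/n = 4603.302 − 4016.385 = 586.917
Syy = Σy² − (Σy)²/n = 2561.705 − 2163.7206 = 397.9844
r = Sxy/√(Sxx·Syy) = 586.917/√(358367.042902) = 586.917/598.637656 = 0.980421

0.980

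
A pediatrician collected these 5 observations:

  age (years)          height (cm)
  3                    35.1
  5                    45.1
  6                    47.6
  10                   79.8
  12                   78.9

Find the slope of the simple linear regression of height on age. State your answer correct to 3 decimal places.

5.445

n = 5, Σx = 36, Σy = 286.5, Σxy = 2361.2, Σx² = 314
Sxx = Σx² − (Σx)²/n = 314 − 259.2 = 54.8
Sxy = Σxy − (Σx)(Σy)/n = 2361.2 − 2062.8 = 298.4
b = Sxy/Sxx = 298.4/54.8 = 5.445255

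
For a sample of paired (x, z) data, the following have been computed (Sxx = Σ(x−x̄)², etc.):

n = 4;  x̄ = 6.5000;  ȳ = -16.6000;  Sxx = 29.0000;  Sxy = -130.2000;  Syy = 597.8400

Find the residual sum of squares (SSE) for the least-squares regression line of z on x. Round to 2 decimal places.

13.29

b = Sxy/Sxx = -130.2/29 = -4.489655
SSE = Syy − b·Sxy = 597.84 − (-4.489655)·(-130.2) = 13.286897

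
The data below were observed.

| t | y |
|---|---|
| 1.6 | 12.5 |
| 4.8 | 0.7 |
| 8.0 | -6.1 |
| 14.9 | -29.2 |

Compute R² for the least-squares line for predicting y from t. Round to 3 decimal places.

n = 4, Σx = 29.3, Σy = -22.1, Σxy = -460.52, Σx² = 311.61, Σy² = 1046.59
Sxx = Σx² − (Σx)²/n = 311.61 − 214.6225 = 96.9875
Sxy = Σxy − (Σx)(Σy)/n = -460.52 − (-161.8825) = -298.6375
Syy = Σy² − (Σy)²/n = 1046.59 − 122.1025 = 924.4875
R² = Sxy²/(Sxx·Syy) = (-298.6375)²/(96.9875·924.4875) = 0.994654

0.995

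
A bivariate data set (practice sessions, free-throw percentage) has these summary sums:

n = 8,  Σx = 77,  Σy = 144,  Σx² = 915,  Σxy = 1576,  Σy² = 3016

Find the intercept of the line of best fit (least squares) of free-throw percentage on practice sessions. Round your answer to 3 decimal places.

7.482

Sxx = Σx² − (Σx)²/n = 915 − 741.125 = 173.875
Sxy = Σxy − (Σx)(Σy)/n = 1576 − 1386 = 190
b = Sxy/Sxx = 190/173.875 = 1.092739
a = ȳ − b·x̄ = 18 − 1.092739·9.625 = 7.482387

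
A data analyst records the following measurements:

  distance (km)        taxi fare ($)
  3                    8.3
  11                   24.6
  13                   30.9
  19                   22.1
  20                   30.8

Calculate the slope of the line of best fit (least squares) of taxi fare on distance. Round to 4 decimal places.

1.0204

n = 5, Σx = 66, Σy = 116.7, Σxy = 1733.1, Σx² = 1060
Sxx = Σx² − (Σx)²/n = 1060 − 871.2 = 188.8
Sxy = Σxy − (Σx)(Σy)/n = 1733.1 − 1540.44 = 192.66
b = Sxy/Sxx = 192.66/188.8 = 1.020445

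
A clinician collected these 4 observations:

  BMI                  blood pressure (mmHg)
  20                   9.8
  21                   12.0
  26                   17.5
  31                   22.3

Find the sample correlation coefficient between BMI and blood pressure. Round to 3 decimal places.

n = 4, Σx = 98, Σy = 61.6, Σxy = 1594.3, Σx² = 2478, Σy² = 1043.58
Sxx = Σx² − (Σx)²/n = 2478 − 2401 = 77
Sxy = Σxy − (Σx)(Σy)/n = 1594.3 − 1509.2 = 85.1
Syy = Σy² − (Σy)²/n = 1043.58 − 948.64 = 94.94
r = Sxy/√(Sxx·Syy) = 85.1/√(7310.38) = 85.1/85.500760 = 0.995313

0.995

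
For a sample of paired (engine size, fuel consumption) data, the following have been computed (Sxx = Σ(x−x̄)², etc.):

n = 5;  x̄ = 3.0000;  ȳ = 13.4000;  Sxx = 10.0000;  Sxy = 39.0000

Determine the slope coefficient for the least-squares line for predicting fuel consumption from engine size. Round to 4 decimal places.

3.9000

b = Sxy/Sxx = 39/10 = 3.9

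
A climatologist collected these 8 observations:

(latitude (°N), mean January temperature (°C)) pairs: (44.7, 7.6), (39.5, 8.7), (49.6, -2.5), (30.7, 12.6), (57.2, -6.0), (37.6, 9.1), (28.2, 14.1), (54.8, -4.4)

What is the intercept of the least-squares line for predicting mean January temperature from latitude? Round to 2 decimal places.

35.74

n = 8, Σx = 342.3, Σy = 39.2, Σxy = 1101.65, Σx² = 15444.87
Sxx = Σx² − (Σx)²/n = 15444.87 − 14646.16125 = 798.70875
Sxy = Σxy − (Σx)(Σy)/n = 1101.65 − 1677.27 = -575.62
b = Sxy/Sxx = -575.62/798.70875 = -0.720688
a = ȳ − b·x̄ = 4.9 − (-0.720688)·42.7875 = 35.736448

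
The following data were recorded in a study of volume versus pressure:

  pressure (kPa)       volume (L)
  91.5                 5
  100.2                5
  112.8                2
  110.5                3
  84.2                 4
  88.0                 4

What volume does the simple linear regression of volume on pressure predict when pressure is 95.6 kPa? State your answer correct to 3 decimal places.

n = 6, Σx = 587.2, Σy = 23, Σxy = 2204.4, Σx² = 58180.02
Sxx = Σx² − (Σx)²/n = 58180.02 − 57467.306667 = 712.713333
Sxy = Σxy − (Σx)(Σy)/n = 2204.4 − 2250.933333 = -46.533333
b = Sxy/Sxx = -46.533333/712.713333 = -0.065290
a = ȳ − b·x̄ = 3.833333 − (-0.065290)·97.866667 = 10.223086
ŷ(95.6) = a + b·95.6 = 10.223086 + (-0.065290)·95.6 = 3.981325

3.981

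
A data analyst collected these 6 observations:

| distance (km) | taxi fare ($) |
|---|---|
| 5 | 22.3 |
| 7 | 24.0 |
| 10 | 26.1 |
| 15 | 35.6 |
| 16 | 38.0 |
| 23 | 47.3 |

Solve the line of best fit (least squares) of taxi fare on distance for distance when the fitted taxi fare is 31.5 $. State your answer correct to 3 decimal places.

12.174

n = 6, Σx = 76, Σy = 193.3, Σxy = 2770.4, Σx² = 1184
Sxx = Σx² − (Σx)²/n = 1184 − 962.666667 = 221.333333
Sxy = Σxy − (Σx)(Σy)/n = 2770.4 − 2448.466667 = 321.933333
b = Sxy/Sxx = 321.933333/221.333333 = 1.454518
a = ȳ − b·x̄ = 32.216667 − 1.454518·12.666667 = 13.792771
Set a + b·x = 31.5: x = (31.5 − 13.792771) / 1.454518 = 12.173949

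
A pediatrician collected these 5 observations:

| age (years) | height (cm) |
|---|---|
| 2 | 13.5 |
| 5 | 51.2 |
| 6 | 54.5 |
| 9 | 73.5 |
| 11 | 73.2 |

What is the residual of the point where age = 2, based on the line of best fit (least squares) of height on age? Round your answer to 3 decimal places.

-9.597

n = 5, Σx = 33, Σy = 265.9, Σxy = 2076.7, Σx² = 267
Sxx = Σx² − (Σx)²/n = 267 − 217.8 = 49.2
Sxy = Σxy − (Σx)(Σy)/n = 2076.7 − 1754.94 = 321.76
b = Sxy/Sxx = 321.76/49.2 = 6.539837
a = ȳ − b·x̄ = 53.18 − 6.539837·6.6 = 10.017073
ŷ(2) = 10.017073 + 6.539837·2 = 23.096748
residual = y − ŷ = 13.5 − 23.096748 = -9.596748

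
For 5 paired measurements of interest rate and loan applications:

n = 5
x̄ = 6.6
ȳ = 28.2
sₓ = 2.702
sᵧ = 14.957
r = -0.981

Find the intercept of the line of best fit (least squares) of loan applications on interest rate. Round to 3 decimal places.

b = r · sᵧ/sₓ = -0.981 · 14.957/2.702 = -5.430354
a = ȳ − b·x̄ = 28.2 − (-5.430354)·6.6 = 64.040338

64.040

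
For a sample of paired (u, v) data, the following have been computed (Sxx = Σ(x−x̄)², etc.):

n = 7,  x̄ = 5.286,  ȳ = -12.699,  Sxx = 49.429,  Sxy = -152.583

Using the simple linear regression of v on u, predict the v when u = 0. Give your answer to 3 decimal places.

3.618

b = Sxy/Sxx = -152.583/49.429 = -3.086913
a = ȳ − b·x̄ = -12.699 − (-3.086913)·5.286 = 3.618420
ŷ(0) = a + b·0 = 3.618420 + (-3.086913)·0 = 3.618420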